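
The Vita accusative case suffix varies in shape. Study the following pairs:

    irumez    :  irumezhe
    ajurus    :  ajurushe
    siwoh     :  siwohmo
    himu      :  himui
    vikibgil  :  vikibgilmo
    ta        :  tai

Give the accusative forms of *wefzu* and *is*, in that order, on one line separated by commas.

The pattern is sibilance of the final sound: -he when the stem ends in a sibilant (*irumez*, *ajurus*); -mo when the stem ends in a non-sibilant consonant (*siwoh*, *vikibgil*); -i when the stem ends in a vowel (*himu*, *ta*).
Since the final sound of *wefzu* is /u/ (a vowel), it takes -i, giving *wefzui*.
*is*: final sound = /s/, a sibilant → -he → *ishe*.

wefzui, ishe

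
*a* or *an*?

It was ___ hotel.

The indefinite article is chosen by the initial *sound* of the following word, not its spelling.
*hotel* begins with the sound /h/ (h is pronounced) — a consonant sound.
So the article is *a*: It was a hotel.

a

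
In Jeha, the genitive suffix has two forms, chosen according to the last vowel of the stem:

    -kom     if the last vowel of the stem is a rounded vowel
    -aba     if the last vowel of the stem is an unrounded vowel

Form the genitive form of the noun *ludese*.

ludeseaba

*ludese* — last vowel /e/ (an unrounded vowel) → -aba → *ludeseaba*.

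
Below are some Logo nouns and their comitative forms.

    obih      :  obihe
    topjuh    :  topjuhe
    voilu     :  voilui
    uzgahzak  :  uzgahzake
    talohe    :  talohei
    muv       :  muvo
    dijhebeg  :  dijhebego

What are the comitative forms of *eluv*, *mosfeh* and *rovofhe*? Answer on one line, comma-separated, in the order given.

eluvo, mosfehe, rovofhei

The suffix is conditioned by the final sound: -e when the stem ends in a voiceless consonant (*obih*, *topjuh*, *uzgahzak*); -o when the stem ends in a voiced consonant (*muv*, *dijhebeg*); -i when the stem ends in a vowel (*voilu*, *talohe*).
*eluv*: final sound = /v/, a voiced consonant → -o → *eluvo*.
The final sound of *mosfeh* is /h/, which is a voiceless consonant, so the suffix is -e, giving *mosfehe*.
Since the final sound of *rovofhe* is /e/ (a vowel), it takes -i, giving *rovofhei*.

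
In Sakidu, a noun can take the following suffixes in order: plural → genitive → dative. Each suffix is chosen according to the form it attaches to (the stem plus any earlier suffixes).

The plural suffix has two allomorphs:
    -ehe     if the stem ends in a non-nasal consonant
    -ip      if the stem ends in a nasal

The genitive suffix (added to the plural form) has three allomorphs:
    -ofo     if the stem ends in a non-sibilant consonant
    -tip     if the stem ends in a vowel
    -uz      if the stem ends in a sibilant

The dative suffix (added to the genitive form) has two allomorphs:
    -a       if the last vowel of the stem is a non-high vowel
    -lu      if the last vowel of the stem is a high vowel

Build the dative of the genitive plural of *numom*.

numomipofoa

*numom*: final consonant = /m/, a nasal → -ip → *numomip*.
The plural form *numomip*: final sound = /p/, a non-sibilant consonant → -ofo → *numomipofo*.
The last vowel of the genitive form *numomipofo* is /o/, which is a non-high vowel, so the dative suffix is -a, giving *numomipofoa*.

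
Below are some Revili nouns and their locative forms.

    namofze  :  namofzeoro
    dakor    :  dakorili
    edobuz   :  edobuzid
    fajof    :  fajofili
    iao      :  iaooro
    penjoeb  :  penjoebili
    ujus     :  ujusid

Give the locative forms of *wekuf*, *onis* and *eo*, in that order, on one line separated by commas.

The pattern is sibilance of the final sound: -id when the stem ends in a sibilant (*edobuz*, *ujus*); -ili when the stem ends in a non-sibilant consonant (*dakor*, *fajof*, *penjoeb*); -oro when the stem ends in a vowel (*namofze*, *iao*).
Since the final sound of *wekuf* is /f/ (a non-sibilant consonant), it takes -ili, giving *wekufili*.
*onis*: final sound = /s/, a sibilant → -id → *onisid*.
Since the final sound of *eo* is /o/ (a vowel), it takes -oro, giving *eooro*.

wekufili, onisid, eooro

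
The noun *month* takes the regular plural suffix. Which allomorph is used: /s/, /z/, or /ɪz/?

/s/

The stem *month* ends in a voiceless non-sibilant consonant.
The plural suffix surfaces as /ɪz/ after sibilants, /s/ after other voiceless consonants, and /z/ after other voiced sounds.
So the plural -s on *month* is pronounced /s/.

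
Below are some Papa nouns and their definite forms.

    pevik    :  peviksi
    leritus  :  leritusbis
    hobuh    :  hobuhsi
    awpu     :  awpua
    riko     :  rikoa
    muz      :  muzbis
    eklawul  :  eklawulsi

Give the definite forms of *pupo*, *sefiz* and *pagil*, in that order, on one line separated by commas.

pupoa, sefizbis, pagilsi

The alternation tracks the final sound of the stem — -bis when the stem ends in a sibilant (*leritus*, *muz*); -si when the stem ends in a non-sibilant consonant (*pevik*, *hobuh*, *eklawul*); -a when the stem ends in a vowel (*awpu*, *riko*).
The final sound of *pupo* is /o/, which is a vowel, so the suffix is -a, giving *pupoa*.
*sefiz* — final sound /z/ (a sibilant) → -bis → *sefizbis*.
*pagil* — final sound /l/ (a non-sibilant consonant) → -si → *pagilsi*.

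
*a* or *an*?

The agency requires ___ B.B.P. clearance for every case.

a

The indefinite article is chosen by the initial *sound* of the following word, not its spelling.
The initialism *B.B.P.* is read letter by letter; the first letter, B, is pronounced /biː/, which begins with a consonant sound.
So the article is *a*: The agency requires a B.B.P. clearance for every case.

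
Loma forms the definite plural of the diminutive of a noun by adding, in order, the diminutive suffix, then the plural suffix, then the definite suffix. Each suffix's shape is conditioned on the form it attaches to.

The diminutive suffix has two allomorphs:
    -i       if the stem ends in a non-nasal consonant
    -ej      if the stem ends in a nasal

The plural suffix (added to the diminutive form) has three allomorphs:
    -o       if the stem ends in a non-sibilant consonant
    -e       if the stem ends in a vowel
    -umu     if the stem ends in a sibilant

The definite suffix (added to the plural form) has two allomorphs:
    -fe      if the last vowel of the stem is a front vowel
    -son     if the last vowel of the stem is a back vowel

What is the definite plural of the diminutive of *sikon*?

*sikon*: final consonant = /n/, a nasal → -ej → *sikonej*.
The diminutive form *sikonej*: final sound = /j/, a non-sibilant consonant → -o → *sikonejo*.
Since the last vowel of the plural form *sikonejo* is /o/ (a back vowel), it takes -son, giving *sikonejoson*.

sikonejoson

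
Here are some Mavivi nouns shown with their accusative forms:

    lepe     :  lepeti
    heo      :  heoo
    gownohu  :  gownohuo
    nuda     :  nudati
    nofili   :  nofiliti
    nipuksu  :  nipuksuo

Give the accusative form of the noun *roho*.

The suffix is conditioned by the last vowel: -o when the last vowel of the stem is a rounded vowel (*heo*, *gownohu*, *nipuksu*); -ti when the last vowel of the stem is an unrounded vowel (*lepe*, *nuda*, *nofili*).
*roho*: last vowel = /o/, a rounded vowel → -o → *rohoo*.

rohoo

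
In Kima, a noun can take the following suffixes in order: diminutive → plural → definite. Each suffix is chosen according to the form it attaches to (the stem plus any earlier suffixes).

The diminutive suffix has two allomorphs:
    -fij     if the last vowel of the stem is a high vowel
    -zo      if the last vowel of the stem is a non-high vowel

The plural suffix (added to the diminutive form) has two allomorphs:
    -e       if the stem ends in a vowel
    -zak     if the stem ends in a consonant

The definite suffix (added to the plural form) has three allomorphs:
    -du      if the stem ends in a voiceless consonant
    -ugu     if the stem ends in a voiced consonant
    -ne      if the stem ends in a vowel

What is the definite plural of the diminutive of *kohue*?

kohuezoene

*kohue* — last vowel /e/ (a non-high vowel) → -zo → *kohuezo*.
The final sound of the diminutive form *kohuezo* is /o/, which is a vowel, so the plural suffix is -e, giving *kohuezoe*.
The final sound of the plural form *kohuezoe* is /e/, which is a vowel, so the definite suffix is -ne, giving *kohuezoene*.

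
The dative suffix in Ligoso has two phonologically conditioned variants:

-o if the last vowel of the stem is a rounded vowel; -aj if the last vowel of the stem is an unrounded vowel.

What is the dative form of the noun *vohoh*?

Since the last vowel of *vohoh* is /o/ (a rounded vowel), it takes -o, giving *vohoho*.

vohoho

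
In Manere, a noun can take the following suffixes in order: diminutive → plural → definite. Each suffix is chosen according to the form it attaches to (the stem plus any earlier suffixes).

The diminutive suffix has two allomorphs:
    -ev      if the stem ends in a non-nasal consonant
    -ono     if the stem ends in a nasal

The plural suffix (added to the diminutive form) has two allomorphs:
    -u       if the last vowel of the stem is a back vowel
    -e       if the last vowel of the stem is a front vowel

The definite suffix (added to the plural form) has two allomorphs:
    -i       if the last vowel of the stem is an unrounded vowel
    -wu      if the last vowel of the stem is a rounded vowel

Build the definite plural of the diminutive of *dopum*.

The final consonant of *dopum* is /m/, which is a nasal, so the diminutive suffix is -ono, giving *dopumono*.
The diminutive form *dopumono*: last vowel = /o/, a back vowel → -u → *dopumonou*.
The plural form *dopumonou* — last vowel /u/ (a rounded vowel) → -wu → *dopumonouwu*.

dopumonouwu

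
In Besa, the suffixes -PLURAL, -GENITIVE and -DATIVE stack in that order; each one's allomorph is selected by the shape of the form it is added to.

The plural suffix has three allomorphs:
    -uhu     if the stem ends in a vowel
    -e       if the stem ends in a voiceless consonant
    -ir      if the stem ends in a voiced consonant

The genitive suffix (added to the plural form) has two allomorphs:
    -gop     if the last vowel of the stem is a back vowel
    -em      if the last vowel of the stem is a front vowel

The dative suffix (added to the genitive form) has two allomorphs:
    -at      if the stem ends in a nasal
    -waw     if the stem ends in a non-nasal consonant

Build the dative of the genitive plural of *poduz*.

poduziremat

The final sound of *poduz* is /z/, which is a voiced consonant, so the plural suffix is -ir, giving *poduzir*.
The plural form *poduzir* — last vowel /i/ (a front vowel) → -em → *poduzirem*.
The genitive form *poduzirem*: final consonant = /m/, a nasal → -at → *poduziremat*.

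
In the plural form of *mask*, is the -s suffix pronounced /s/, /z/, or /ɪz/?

/s/

The stem *mask* ends in a voiceless non-sibilant consonant.
The plural suffix surfaces as /ɪz/ after sibilants, /s/ after other voiceless consonants, and /z/ after other voiced sounds.
So the plural -s on *mask* is pronounced /s/.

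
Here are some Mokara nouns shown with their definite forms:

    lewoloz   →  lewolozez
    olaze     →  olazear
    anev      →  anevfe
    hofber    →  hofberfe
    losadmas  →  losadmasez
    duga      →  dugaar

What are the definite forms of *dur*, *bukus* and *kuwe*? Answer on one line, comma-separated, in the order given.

The alternation tracks the final sound of the stem — -ez when the stem ends in a sibilant (*lewoloz*, *losadmas*); -fe when the stem ends in a non-sibilant consonant (*anev*, *hofber*); -ar when the stem ends in a vowel (*olaze*, *duga*).
The final sound of *dur* is /r/, which is a non-sibilant consonant, so the suffix is -fe, giving *durfe*.
The final sound of *bukus* is /s/, which is a sibilant, so the suffix is -ez, giving *bukusez*.
The final sound of *kuwe* is /e/, which is a vowel, so the suffix is -ar, giving *kuwear*.

durfe, bukusez, kuwear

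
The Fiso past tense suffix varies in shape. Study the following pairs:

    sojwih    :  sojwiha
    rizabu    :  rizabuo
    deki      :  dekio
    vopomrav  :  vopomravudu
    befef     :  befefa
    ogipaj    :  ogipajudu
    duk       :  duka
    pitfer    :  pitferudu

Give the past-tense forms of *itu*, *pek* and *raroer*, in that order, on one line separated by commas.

The suffix is conditioned by the final sound: -a when the stem ends in a voiceless consonant (*sojwih*, *befef*, *duk*); -udu when the stem ends in a voiced consonant (*vopomrav*, *ogipaj*, *pitfer*); -o when the stem ends in a vowel (*rizabu*, *deki*).
*itu*: final sound = /u/, a vowel → -o → *ituo*.
*pek*: final sound = /k/, a voiceless consonant → -a → *peka*.
*raroer*: final sound = /r/, a voiced consonant → -udu → *raroerudu*.

ituo, peka, raroerudu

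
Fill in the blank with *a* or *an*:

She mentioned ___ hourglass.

an

The indefinite article is chosen by the initial *sound* of the following word, not its spelling.
*hourglass* begins with the sound /aʊ/ (silent h) — a vowel sound.
So the article is *an*: She mentioned an hourglass.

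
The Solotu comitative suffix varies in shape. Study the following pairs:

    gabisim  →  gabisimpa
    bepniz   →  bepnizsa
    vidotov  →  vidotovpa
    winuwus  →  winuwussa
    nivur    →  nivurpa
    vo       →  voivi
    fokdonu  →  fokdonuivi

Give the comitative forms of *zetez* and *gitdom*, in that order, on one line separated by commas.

zetezsa, gitdompa

The suffix is conditioned by the final sound: -sa when the stem ends in a sibilant (*bepniz*, *winuwus*); -pa when the stem ends in a non-sibilant consonant (*gabisim*, *vidotov*, *nivur*); -ivi when the stem ends in a vowel (*vo*, *fokdonu*).
The final sound of *zetez* is /z/, which is a sibilant, so the suffix is -sa, giving *zetezsa*.
Since the final sound of *gitdom* is /m/ (a non-sibilant consonant), it takes -pa, giving *gitdompa*.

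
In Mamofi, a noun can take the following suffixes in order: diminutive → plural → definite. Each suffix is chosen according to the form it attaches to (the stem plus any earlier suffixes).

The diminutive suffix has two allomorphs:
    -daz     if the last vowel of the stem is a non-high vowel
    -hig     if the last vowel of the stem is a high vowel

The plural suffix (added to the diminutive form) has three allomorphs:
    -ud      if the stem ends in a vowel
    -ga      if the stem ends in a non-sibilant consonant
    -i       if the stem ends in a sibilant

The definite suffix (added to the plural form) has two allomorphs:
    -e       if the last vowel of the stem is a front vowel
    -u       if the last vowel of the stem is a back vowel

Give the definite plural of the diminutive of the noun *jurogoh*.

jurogohdazie

*jurogoh* — last vowel /o/ (a non-high vowel) → -daz → *jurogohdaz*.
The diminutive form *jurogohdaz*: final sound = /z/, a sibilant → -i → *jurogohdazi*.
The plural form *jurogohdazi*: last vowel = /i/, a front vowel → -e → *jurogohdazie*.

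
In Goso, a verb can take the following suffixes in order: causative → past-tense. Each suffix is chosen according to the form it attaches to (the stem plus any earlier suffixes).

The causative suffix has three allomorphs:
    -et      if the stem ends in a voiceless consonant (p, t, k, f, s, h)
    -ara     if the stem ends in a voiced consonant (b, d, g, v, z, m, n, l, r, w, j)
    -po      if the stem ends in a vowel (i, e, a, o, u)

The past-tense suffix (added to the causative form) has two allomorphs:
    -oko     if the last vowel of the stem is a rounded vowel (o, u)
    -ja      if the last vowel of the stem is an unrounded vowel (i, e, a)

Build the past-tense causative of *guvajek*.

Since the final sound of *guvajek* is /k/ (a voiceless consonant), it takes -et, giving *guvajeket*.
The last vowel of the causative form *guvajeket* is /e/, which is an unrounded vowel, so the past-tense suffix is -ja, giving *guvajeketja*.

guvajeketja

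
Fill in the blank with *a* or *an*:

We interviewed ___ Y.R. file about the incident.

a

The indefinite article is chosen by the initial *sound* of the following word, not its spelling.
The initialism *Y.R.* is read letter by letter; the first letter, Y, is pronounced /waɪ/, which begins with a consonant sound.
So the article is *a*: We interviewed a Y.R. file about the incident.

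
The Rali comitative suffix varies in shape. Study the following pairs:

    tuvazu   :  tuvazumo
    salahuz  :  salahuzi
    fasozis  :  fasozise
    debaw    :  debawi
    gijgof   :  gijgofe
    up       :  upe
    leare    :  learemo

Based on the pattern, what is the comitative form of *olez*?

The suffix is conditioned by the final sound: -e when the stem ends in a voiceless consonant (*fasozis*, *gijgof*, *up*); -i when the stem ends in a voiced consonant (*salahuz*, *debaw*); -mo when the stem ends in a vowel (*tuvazu*, *leare*).
Since the final sound of *olez* is /z/ (a voiced consonant), it takes -i, giving *olezi*.

olezi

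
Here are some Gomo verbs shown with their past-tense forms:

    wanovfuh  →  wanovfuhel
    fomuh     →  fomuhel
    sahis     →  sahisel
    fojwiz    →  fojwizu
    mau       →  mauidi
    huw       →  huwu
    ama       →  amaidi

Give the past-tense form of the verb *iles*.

The alternation tracks the final sound of the stem — -el when the stem ends in a voiceless consonant (*wanovfuh*, *fomuh*, *sahis*); -u when the stem ends in a voiced consonant (*fojwiz*, *huw*); -idi when the stem ends in a vowel (*mau*, *ama*).
*iles* — final sound /s/ (a voiceless consonant) → -el → *ilesel*.

ilesel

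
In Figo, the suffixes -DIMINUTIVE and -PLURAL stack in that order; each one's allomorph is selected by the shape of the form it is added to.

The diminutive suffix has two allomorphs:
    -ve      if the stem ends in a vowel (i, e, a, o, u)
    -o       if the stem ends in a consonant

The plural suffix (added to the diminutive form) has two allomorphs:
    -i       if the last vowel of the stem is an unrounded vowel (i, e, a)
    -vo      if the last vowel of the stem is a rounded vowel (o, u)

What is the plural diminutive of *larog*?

*larog*: final sound = /g/, a consonant → -o → *larogo*.
The diminutive form *larogo* — last vowel /o/ (a rounded vowel) → -vo → *larogovo*.

larogovo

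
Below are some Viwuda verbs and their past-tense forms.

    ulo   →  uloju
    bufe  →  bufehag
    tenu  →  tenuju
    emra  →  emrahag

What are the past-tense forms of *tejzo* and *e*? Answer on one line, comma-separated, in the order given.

Looking at the last vowel of each stem: -ju when the last vowel of the stem is a rounded vowel (*ulo*, *tenu*); -hag when the last vowel of the stem is an unrounded vowel (*bufe*, *emra*).
Since the last vowel of *tejzo* is /o/ (a rounded vowel), it takes -ju, giving *tejzoju*.
*e*: last vowel = /e/, an unrounded vowel → -hag → *ehag*.

tejzoju, ehag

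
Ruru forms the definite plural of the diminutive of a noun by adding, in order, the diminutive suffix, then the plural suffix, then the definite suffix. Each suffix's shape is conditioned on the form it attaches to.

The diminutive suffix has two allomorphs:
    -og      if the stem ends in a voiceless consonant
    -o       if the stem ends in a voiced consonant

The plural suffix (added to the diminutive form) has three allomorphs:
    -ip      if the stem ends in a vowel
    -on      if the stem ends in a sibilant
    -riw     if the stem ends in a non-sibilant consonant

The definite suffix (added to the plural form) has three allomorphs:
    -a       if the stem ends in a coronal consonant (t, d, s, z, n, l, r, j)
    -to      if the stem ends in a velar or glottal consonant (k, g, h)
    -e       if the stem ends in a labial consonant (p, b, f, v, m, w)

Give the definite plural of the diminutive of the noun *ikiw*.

The final consonant of *ikiw* is /w/, which is voiced, so the diminutive suffix is -o, giving *ikiwo*.
The diminutive form *ikiwo* — final sound /o/ (a vowel) → -ip → *ikiwoip*.
The final consonant of the plural form *ikiwoip* is /p/, which is labial, so the definite suffix is -e, giving *ikiwoipe*.

ikiwoipe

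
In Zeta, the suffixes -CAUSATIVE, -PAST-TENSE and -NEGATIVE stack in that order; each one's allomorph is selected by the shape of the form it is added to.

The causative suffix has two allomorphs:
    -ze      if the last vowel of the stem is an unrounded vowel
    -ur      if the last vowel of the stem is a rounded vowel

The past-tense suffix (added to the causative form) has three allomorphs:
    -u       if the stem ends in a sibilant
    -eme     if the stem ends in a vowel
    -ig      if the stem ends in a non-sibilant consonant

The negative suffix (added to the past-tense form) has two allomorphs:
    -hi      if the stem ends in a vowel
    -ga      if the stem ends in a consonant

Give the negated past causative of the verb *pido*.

The last vowel of *pido* is /o/, which is a rounded vowel, so the causative suffix is -ur, giving *pidour*.
The final sound of the causative form *pidour* is /r/, which is a non-sibilant consonant, so the past-tense suffix is -ig, giving *pidourig*.
The final sound of the past-tense form *pidourig* is /g/, which is a consonant, so the negative suffix is -ga, giving *pidourigga*.

pidourigga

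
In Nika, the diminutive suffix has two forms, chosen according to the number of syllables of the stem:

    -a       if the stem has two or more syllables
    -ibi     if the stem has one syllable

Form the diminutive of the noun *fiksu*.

fiksua

*fiksu* (2 syllables) → -a → *fiksua*.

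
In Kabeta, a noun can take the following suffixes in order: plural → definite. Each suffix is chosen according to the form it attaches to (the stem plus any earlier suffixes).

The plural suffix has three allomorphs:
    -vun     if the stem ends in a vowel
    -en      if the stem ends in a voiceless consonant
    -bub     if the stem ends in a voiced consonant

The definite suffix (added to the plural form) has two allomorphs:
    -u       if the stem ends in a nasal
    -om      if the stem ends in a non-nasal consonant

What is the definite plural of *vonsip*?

*vonsip* — final sound /p/ (a voiceless consonant) → -en → *vonsipen*.
Since the final consonant of the plural form *vonsipen* is /n/ (a nasal), it takes -u, giving *vonsipenu*.

vonsipenu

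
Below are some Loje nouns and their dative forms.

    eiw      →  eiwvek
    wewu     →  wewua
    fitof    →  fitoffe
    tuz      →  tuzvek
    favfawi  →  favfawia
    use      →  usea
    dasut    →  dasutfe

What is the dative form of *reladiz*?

reladizvek

The suffix is conditioned by the final sound: -fe when the stem ends in a voiceless consonant (*fitof*, *dasut*); -vek when the stem ends in a voiced consonant (*eiw*, *tuz*); -a when the stem ends in a vowel (*wewu*, *favfawi*, *use*).
*reladiz*: final sound = /z/, a voiced consonant → -vek → *reladizvek*.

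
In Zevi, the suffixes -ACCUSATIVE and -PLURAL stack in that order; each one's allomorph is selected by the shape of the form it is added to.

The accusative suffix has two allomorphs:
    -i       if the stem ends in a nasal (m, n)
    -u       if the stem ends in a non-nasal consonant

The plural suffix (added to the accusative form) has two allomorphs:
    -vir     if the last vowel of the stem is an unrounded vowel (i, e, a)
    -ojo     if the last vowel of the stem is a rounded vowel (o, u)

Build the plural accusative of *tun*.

tunivir

*tun* — final consonant /n/ (a nasal) → -i → *tuni*.
The last vowel of the accusative form *tuni* is /i/, which is an unrounded vowel, so the plural suffix is -vir, giving *tunivir*.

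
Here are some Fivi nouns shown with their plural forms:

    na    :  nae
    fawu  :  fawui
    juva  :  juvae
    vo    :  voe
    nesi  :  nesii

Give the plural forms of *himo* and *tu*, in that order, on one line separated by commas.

himoe, tui

The suffix is conditioned by the last vowel: -i when the last vowel of the stem is a high vowel (*fawu*, *nesi*); -e when the last vowel of the stem is a non-high vowel (*na*, *juva*, *vo*).
*himo*: last vowel = /o/, a non-high vowel → -e → *himoe*.
The last vowel of *tu* is /u/, which is a high vowel, so the suffix is -i, giving *tui*.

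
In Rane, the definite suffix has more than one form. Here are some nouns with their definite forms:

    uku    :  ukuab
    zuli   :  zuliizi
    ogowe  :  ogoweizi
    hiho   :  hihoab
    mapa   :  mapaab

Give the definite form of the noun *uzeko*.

uzekoab

The suffix is conditioned by the last vowel: -izi when the last vowel of the stem is a front vowel (*zuli*, *ogowe*); -ab when the last vowel of the stem is a back vowel (*uku*, *hiho*, *mapa*).
The last vowel of *uzeko* is /o/, which is a back vowel, so the suffix is -ab, giving *uzekoab*.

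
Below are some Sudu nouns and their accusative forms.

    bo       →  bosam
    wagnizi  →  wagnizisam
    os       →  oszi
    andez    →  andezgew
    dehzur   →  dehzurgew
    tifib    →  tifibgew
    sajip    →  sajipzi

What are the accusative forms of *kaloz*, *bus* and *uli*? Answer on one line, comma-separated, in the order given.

kalozgew, buszi, ulisam

The alternation tracks the final sound of the stem — -zi when the stem ends in a voiceless consonant (*os*, *sajip*); -gew when the stem ends in a voiced consonant (*andez*, *dehzur*, *tifib*); -sam when the stem ends in a vowel (*bo*, *wagnizi*).
Since the final sound of *kaloz* is /z/ (a voiced consonant), it takes -gew, giving *kalozgew*.
Since the final sound of *bus* is /s/ (a voiceless consonant), it takes -zi, giving *buszi*.
The final sound of *uli* is /i/, which is a vowel, so the suffix is -sam, giving *ulisam*.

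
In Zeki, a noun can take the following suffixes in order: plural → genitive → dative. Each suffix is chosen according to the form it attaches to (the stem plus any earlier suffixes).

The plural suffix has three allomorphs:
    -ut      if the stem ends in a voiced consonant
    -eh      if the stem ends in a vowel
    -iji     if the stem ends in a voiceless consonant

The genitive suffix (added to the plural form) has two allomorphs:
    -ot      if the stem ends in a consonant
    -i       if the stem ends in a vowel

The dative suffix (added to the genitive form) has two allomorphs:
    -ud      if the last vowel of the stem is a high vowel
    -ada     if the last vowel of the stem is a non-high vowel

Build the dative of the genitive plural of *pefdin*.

pefdinutotada

Since the final sound of *pefdin* is /n/ (a voiced consonant), it takes -ut, giving *pefdinut*.
The final sound of the plural form *pefdinut* is /t/, which is a consonant, so the genitive suffix is -ot, giving *pefdinutot*.
The genitive form *pefdinutot* — last vowel /o/ (a non-high vowel) → -ada → *pefdinutotada*.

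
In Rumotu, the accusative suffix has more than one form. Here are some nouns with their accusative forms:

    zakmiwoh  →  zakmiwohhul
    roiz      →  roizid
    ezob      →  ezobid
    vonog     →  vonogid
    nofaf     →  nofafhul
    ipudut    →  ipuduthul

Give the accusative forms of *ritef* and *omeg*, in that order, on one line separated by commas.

The suffix is conditioned by the final consonant: -hul when the stem ends in a voiceless consonant (*zakmiwoh*, *nofaf*, *ipudut*); -id when the stem ends in a voiced consonant (*roiz*, *ezob*, *vonog*).
*ritef* — final consonant /f/ (voiceless) → -hul → *ritefhul*.
The final consonant of *omeg* is /g/, which is voiced, so the suffix is -id, giving *omegid*.

ritefhul, omegid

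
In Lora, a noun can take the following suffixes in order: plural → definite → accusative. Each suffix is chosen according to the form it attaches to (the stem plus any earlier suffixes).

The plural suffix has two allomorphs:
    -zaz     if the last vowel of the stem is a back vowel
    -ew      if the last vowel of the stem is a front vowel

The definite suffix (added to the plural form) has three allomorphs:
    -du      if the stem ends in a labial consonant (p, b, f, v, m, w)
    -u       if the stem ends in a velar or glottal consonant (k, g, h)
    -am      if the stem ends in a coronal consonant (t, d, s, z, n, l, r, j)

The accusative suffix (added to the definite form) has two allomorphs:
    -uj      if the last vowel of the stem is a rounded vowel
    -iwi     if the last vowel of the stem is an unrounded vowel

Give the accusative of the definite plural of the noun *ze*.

zeewduuj

The last vowel of *ze* is /e/, which is a front vowel, so the plural suffix is -ew, giving *zeew*.
The plural form *zeew*: final consonant = /w/, labial → -du → *zeewdu*.
The last vowel of the definite form *zeewdu* is /u/, which is a rounded vowel, so the accusative suffix is -uj, giving *zeewduuj*.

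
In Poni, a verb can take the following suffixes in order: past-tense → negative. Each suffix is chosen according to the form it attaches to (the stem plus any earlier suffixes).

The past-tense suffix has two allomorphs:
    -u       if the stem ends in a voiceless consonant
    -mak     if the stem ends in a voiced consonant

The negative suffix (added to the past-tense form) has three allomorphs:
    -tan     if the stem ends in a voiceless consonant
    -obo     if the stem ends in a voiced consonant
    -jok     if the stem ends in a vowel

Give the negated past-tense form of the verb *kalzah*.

Since the final consonant of *kalzah* is /h/ (voiceless), it takes -u, giving *kalzahu*.
The final sound of the past-tense form *kalzahu* is /u/, which is a vowel, so the negative suffix is -jok, giving *kalzahujok*.

kalzahujok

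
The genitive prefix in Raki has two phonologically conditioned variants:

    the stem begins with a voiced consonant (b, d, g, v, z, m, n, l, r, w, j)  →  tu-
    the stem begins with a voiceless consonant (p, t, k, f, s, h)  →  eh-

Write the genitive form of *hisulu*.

*hisulu*: first consonant = /h/, voiceless → eh- → *ehhisulu*.

ehhisulu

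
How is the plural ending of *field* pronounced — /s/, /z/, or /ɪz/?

The stem *field* ends in a voiced non-sibilant sound.
The plural suffix surfaces as /ɪz/ after sibilants, /s/ after other voiceless consonants, and /z/ after other voiced sounds.
So the plural -s on *field* is pronounced /z/.

/z/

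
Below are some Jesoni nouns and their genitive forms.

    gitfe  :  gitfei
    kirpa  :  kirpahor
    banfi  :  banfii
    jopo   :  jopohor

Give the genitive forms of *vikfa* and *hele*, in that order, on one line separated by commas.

vikfahor, helei

The suffix is conditioned by the last vowel: -i when the last vowel of the stem is a front vowel (*gitfe*, *banfi*); -hor when the last vowel of the stem is a back vowel (*kirpa*, *jopo*).
Since the last vowel of *vikfa* is /a/ (a back vowel), it takes -hor, giving *vikfahor*.
The last vowel of *hele* is /e/, which is a front vowel, so the suffix is -i, giving *helei*.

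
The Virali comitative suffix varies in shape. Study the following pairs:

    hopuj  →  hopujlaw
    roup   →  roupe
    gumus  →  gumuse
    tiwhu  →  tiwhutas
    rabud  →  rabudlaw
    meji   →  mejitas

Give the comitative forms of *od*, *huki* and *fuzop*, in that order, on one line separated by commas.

odlaw, hukitas, fuzope

The pattern is voicing of the final sound: -e when the stem ends in a voiceless consonant (*roup*, *gumus*); -law when the stem ends in a voiced consonant (*hopuj*, *rabud*); -tas when the stem ends in a vowel (*tiwhu*, *meji*).
*od* — final sound /d/ (a voiced consonant) → -law → *odlaw*.
*huki*: final sound = /i/, a vowel → -tas → *hukitas*.
The final sound of *fuzop* is /p/, which is a voiceless consonant, so the suffix is -e, giving *fuzope*.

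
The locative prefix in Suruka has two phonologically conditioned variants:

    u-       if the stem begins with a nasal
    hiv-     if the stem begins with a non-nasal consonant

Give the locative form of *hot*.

hivhot

Since the first consonant of *hot* is /h/ (non-nasal), it takes hiv-, giving *hivhot*.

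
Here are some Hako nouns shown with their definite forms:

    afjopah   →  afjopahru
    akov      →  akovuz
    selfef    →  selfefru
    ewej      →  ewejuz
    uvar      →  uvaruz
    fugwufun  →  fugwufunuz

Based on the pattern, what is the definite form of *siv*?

The suffix is conditioned by the final consonant: -ru when the stem ends in a voiceless consonant (*afjopah*, *selfef*); -uz when the stem ends in a voiced consonant (*akov*, *ewej*, *uvar*, *fugwufun*).
The final consonant of *siv* is /v/, which is voiced, so the suffix is -uz, giving *sivuz*.

sivuz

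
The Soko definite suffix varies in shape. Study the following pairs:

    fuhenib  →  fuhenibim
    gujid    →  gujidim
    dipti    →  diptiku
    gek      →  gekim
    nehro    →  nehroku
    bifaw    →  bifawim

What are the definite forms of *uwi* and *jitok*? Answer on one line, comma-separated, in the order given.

uwiku, jitokim

The alternation tracks the final sound of the stem — -im when the stem ends in a consonant (*fuhenib*, *gujid*, *gek*, *bifaw*); -ku when the stem ends in a vowel (*dipti*, *nehro*).
*uwi*: final sound = /i/, a vowel → -ku → *uwiku*.
*jitok*: final sound = /k/, a consonant → -im → *jitokim*.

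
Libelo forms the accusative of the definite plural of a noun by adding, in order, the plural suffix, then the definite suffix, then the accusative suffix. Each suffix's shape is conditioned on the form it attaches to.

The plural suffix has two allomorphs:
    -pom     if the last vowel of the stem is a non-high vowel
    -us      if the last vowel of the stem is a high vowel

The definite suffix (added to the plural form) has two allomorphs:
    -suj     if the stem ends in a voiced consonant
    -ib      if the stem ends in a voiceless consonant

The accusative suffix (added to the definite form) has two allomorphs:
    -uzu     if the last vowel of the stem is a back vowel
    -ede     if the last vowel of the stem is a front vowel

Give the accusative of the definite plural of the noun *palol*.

The last vowel of *palol* is /o/, which is a non-high vowel, so the plural suffix is -pom, giving *palolpom*.
The final consonant of the plural form *palolpom* is /m/, which is voiced, so the definite suffix is -suj, giving *palolpomsuj*.
The definite form *palolpomsuj*: last vowel = /u/, a back vowel → -uzu → *palolpomsujuzu*.

palolpomsujuzu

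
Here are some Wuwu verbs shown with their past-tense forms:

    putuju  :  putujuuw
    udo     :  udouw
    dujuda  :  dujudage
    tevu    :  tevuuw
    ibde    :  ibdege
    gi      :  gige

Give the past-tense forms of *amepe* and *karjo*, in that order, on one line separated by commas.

Looking at the last vowel of each stem: -uw when the last vowel of the stem is a rounded vowel (*putuju*, *udo*, *tevu*); -ge when the last vowel of the stem is an unrounded vowel (*dujuda*, *ibde*, *gi*).
The last vowel of *amepe* is /e/, which is an unrounded vowel, so the suffix is -ge, giving *amepege*.
The last vowel of *karjo* is /o/, which is a rounded vowel, so the suffix is -uw, giving *karjouw*.

amepege, karjouw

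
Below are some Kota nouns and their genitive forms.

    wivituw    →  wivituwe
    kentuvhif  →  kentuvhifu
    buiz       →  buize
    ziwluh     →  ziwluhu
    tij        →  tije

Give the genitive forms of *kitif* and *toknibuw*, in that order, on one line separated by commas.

kitifu, toknibuwe

The suffix is conditioned by the final consonant: -u when the stem ends in a voiceless consonant (*kentuvhif*, *ziwluh*); -e when the stem ends in a voiced consonant (*wivituw*, *buiz*, *tij*).
The final consonant of *kitif* is /f/, which is voiceless, so the suffix is -u, giving *kitifu*.
The final consonant of *toknibuw* is /w/, which is voiced, so the suffix is -e, giving *toknibuwe*.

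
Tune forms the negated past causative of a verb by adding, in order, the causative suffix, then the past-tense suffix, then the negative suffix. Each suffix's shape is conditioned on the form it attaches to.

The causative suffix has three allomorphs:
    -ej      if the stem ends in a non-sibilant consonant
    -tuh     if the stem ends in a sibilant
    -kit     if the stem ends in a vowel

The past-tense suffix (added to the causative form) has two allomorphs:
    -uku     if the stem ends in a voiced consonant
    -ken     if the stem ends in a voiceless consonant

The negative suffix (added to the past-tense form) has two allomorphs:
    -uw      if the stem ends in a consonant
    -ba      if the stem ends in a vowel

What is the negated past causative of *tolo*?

tolokitkenuw

*tolo*: final sound = /o/, a vowel → -kit → *tolokit*.
The final consonant of the causative form *tolokit* is /t/, which is voiceless, so the past-tense suffix is -ken, giving *tolokitken*.
The final sound of the past-tense form *tolokitken* is /n/, which is a consonant, so the negative suffix is -uw, giving *tolokitkenuw*.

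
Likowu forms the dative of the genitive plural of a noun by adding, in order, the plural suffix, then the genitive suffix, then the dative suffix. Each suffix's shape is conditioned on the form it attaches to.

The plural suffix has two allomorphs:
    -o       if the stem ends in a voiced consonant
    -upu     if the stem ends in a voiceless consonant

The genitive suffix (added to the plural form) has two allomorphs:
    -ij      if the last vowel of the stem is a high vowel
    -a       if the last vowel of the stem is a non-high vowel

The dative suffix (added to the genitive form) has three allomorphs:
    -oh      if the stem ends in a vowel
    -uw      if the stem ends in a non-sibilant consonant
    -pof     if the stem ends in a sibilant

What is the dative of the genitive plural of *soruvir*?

soruviroaoh

*soruvir* — final consonant /r/ (voiced) → -o → *soruviro*.
The last vowel of the plural form *soruviro* is /o/, which is a non-high vowel, so the genitive suffix is -a, giving *soruviroa*.
The genitive form *soruviroa*: final sound = /a/, a vowel → -oh → *soruviroaoh*.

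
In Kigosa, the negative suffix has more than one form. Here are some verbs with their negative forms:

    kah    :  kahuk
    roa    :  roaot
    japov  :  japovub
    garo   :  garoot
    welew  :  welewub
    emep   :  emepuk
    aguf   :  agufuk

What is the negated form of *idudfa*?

idudfaot

The pattern is voicing of the final sound: -uk when the stem ends in a voiceless consonant (*kah*, *emep*, *aguf*); -ub when the stem ends in a voiced consonant (*japov*, *welew*); -ot when the stem ends in a vowel (*roa*, *garo*).
*idudfa*: final sound = /a/, a vowel → -ot → *idudfaot*.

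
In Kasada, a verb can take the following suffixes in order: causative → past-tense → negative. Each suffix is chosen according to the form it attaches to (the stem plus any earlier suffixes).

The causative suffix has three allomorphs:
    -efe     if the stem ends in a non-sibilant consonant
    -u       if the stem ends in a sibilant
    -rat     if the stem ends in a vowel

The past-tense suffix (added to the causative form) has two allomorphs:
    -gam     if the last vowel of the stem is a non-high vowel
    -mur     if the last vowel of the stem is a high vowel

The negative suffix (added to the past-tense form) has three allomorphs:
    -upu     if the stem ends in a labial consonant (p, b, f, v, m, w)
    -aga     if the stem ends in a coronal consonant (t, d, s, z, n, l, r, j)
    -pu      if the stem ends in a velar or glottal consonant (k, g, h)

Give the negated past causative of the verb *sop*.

sopefegamupu

*sop* — final sound /p/ (a non-sibilant consonant) → -efe → *sopefe*.
The causative form *sopefe*: last vowel = /e/, a non-high vowel → -gam → *sopefegam*.
The past-tense form *sopefegam* — final consonant /m/ (labial) → -upu → *sopefegamupu*.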